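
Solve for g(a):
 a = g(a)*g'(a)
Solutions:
 g(a) = -sqrt(C1 + a^2)
 g(a) = sqrt(C1 + a^2)


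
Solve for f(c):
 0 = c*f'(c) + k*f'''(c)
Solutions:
 f(c) = C1 + Integral(C2*airyai(c*(-1/k)^(1/3)) + C3*airybi(c*(-1/k)^(1/3)), c)


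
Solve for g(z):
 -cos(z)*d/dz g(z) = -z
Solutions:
 g(z) = C1 + Integral(z/cos(z), z)


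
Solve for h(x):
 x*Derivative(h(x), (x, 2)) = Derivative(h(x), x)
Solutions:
 h(x) = C1 + C2*x^2


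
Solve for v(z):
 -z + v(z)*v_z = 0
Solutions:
 v(z) = -sqrt(C1 + z^2)
 v(z) = sqrt(C1 + z^2)


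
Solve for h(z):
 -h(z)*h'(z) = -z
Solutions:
 h(z) = -sqrt(C1 + z^2)
 h(z) = sqrt(C1 + z^2)


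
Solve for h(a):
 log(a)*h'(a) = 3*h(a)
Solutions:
 h(a) = C1*exp(3*li(a))


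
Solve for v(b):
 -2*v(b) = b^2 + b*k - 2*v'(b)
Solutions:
 v(b) = C1*exp(b) - b^2/2 - b*k/2 - b - k/2 - 1


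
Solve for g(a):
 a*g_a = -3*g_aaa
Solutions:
 g(a) = C1 + Integral(C2*airyai(-3^(2/3)*a/3) + C3*airybi(-3^(2/3)*a/3), a)


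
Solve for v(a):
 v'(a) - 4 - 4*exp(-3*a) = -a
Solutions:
 v(a) = C1 - a^2/2 + 4*a - 4*exp(-3*a)/3


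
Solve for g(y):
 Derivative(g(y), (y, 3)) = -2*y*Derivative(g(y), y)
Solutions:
 g(y) = C1 + Integral(C2*airyai(-2^(1/3)*y) + C3*airybi(-2^(1/3)*y), y)


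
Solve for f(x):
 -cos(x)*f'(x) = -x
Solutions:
 f(x) = C1 + Integral(x/cos(x), x)


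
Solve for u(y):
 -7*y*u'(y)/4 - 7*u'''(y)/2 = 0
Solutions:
 u(y) = C1 + Integral(C2*airyai(-2^(2/3)*y/2) + C3*airybi(-2^(2/3)*y/2), y)


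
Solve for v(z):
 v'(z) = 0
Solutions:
 v(z) = C1


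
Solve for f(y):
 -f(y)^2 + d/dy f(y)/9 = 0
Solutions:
 f(y) = -1/(C1 + 9*y)


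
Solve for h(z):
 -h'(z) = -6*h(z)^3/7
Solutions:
 h(z) = -sqrt(14)*sqrt(-1/(C1 + 6*z))/2
 h(z) = sqrt(14)*sqrt(-1/(C1 + 6*z))/2


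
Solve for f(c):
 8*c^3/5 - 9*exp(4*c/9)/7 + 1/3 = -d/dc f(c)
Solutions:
 f(c) = C1 - 2*c^4/5 - c/3 + 81*exp(4*c/9)/28


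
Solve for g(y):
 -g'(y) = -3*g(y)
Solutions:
 g(y) = C1*exp(3*y)


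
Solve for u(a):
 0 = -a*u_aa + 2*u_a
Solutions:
 u(a) = C1 + C2*a^3


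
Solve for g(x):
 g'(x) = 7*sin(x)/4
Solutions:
 g(x) = C1 - 7*cos(x)/4


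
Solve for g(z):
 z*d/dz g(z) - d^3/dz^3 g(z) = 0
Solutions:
 g(z) = C1 + Integral(C2*airyai(z) + C3*airybi(z), z)


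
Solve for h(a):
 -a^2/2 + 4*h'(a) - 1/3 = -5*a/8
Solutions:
 h(a) = C1 + a^3/24 - 5*a^2/64 + a/12


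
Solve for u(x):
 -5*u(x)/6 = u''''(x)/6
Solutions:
 u(x) = (C1*sin(sqrt(2)*5^(1/4)*x/2) + C2*cos(sqrt(2)*5^(1/4)*x/2))*exp(-sqrt(2)*5^(1/4)*x/2) + (C3*sin(sqrt(2)*5^(1/4)*x/2) + C4*cos(sqrt(2)*5^(1/4)*x/2))*exp(sqrt(2)*5^(1/4)*x/2)


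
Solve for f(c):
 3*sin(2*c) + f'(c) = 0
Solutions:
 f(c) = C1 + 3*cos(2*c)/2


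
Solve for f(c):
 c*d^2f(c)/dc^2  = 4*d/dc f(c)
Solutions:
 f(c) = C1 + C2*c^5


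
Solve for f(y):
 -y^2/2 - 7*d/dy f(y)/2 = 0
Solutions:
 f(y) = C1 - y^3/21


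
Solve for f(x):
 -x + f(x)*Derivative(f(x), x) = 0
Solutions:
 f(x) = -sqrt(C1 + x^2)
 f(x) = sqrt(C1 + x^2)


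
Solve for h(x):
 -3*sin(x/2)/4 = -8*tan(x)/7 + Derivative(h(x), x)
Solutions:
 h(x) = C1 - 8*log(cos(x))/7 + 3*cos(x/2)/2


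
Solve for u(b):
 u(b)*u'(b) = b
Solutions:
 u(b) = -sqrt(C1 + b^2)
 u(b) = sqrt(C1 + b^2)


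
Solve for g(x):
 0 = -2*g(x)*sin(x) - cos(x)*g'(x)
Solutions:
 g(x) = C1*cos(x)^2


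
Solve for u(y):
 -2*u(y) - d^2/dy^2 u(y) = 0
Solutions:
 u(y) = C1*sin(sqrt(2)*y) + C2*cos(sqrt(2)*y)


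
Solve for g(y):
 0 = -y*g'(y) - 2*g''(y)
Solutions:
 g(y) = C1 + C2*erf(y/2)


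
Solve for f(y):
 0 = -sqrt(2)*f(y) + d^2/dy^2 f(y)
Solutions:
 f(y) = C1*exp(-2^(1/4)*y) + C2*exp(2^(1/4)*y)


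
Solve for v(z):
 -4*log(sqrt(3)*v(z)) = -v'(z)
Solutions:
 -Integral(1/(2*log(_y) + log(3)), (_y, v(z)))/2 = C1 - z


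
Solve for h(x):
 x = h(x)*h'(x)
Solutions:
 h(x) = -sqrt(C1 + x^2)
 h(x) = sqrt(C1 + x^2)


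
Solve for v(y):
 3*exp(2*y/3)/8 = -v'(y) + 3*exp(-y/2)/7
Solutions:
 v(y) = C1 - 9*exp(2*y/3)/16 - 6*exp(-y/2)/7


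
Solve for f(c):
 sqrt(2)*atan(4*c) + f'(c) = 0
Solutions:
 f(c) = C1 - sqrt(2)*(c*atan(4*c) - log(16*c^2 + 1)/8)


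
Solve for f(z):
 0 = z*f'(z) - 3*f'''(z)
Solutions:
 f(z) = C1 + Integral(C2*airyai(3^(2/3)*z/3) + C3*airybi(3^(2/3)*z/3), z)


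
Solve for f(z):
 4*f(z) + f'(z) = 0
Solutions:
 f(z) = C1*exp(-4*z)


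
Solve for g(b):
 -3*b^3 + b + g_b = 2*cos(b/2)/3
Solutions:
 g(b) = C1 + 3*b^4/4 - b^2/2 + 4*sin(b/2)/3


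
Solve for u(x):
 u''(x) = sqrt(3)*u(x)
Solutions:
 u(x) = C1*exp(-3^(1/4)*x) + C2*exp(3^(1/4)*x)


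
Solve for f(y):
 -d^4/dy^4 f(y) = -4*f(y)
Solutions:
 f(y) = C1*exp(-sqrt(2)*y) + C2*exp(sqrt(2)*y) + C3*sin(sqrt(2)*y) + C4*cos(sqrt(2)*y)


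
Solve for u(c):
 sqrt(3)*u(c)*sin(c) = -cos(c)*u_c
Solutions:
 u(c) = C1*cos(c)^(sqrt(3))


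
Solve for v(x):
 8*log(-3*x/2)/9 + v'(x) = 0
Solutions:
 v(x) = C1 - 8*x*log(-x)/9 + 8*x*(-log(3) + log(2) + 1)/9


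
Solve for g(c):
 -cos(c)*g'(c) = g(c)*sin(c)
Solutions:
 g(c) = C1*cos(c)


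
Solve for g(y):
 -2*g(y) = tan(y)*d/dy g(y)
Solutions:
 g(y) = C1/sin(y)^2


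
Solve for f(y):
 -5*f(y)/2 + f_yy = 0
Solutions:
 f(y) = C1*exp(-sqrt(10)*y/2) + C2*exp(sqrt(10)*y/2)


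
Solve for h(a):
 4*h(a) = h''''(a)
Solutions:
 h(a) = C1*exp(-sqrt(2)*a) + C2*exp(sqrt(2)*a) + C3*sin(sqrt(2)*a) + C4*cos(sqrt(2)*a)


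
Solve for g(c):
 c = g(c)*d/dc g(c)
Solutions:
 g(c) = -sqrt(C1 + c^2)
 g(c) = sqrt(C1 + c^2)


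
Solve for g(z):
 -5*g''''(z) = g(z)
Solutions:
 g(z) = (C1*sin(sqrt(2)*5^(3/4)*z/10) + C2*cos(sqrt(2)*5^(3/4)*z/10))*exp(-sqrt(2)*5^(3/4)*z/10) + (C3*sin(sqrt(2)*5^(3/4)*z/10) + C4*cos(sqrt(2)*5^(3/4)*z/10))*exp(sqrt(2)*5^(3/4)*z/10)


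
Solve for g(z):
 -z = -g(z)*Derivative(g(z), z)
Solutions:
 g(z) = -sqrt(C1 + z^2)
 g(z) = sqrt(C1 + z^2)


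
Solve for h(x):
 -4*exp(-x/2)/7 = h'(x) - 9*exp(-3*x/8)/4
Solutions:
 h(x) = C1 + 8*exp(-x/2)/7 - 6*exp(-3*x/8)


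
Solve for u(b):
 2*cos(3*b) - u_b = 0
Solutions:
 u(b) = C1 + 2*sin(3*b)/3


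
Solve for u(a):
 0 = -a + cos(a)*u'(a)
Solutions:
 u(a) = C1 + Integral(a/cos(a), a)


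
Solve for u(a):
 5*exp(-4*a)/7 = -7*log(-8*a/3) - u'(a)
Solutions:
 u(a) = C1 - 7*a*log(-a) + 7*a*(-3*log(2) + 1 + log(3)) + 5*exp(-4*a)/28


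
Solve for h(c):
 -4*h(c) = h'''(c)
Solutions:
 h(c) = C3*exp(-2^(2/3)*c) + (C1*sin(2^(2/3)*sqrt(3)*c/2) + C2*cos(2^(2/3)*sqrt(3)*c/2))*exp(2^(2/3)*c/2)


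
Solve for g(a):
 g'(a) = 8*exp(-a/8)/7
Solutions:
 g(a) = C1 - 64*exp(-a/8)/7


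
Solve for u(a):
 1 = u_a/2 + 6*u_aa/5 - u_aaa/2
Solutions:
 u(a) = C1 + C2*exp(a*(6 - sqrt(61))/5) + C3*exp(a*(6 + sqrt(61))/5) + 2*a


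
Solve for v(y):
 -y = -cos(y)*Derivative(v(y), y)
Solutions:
 v(y) = C1 + Integral(y/cos(y), y)


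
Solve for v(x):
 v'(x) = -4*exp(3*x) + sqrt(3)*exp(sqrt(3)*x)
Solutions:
 v(x) = C1 - 4*exp(3*x)/3 + exp(sqrt(3)*x)


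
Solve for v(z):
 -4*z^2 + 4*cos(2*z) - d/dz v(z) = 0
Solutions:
 v(z) = C1 - 4*z^3/3 + 2*sin(2*z)


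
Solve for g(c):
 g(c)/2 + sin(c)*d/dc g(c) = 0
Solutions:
 g(c) = C1*(cos(c) + 1)^(1/4)/(cos(c) - 1)^(1/4)


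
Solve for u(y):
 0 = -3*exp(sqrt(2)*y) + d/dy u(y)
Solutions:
 u(y) = C1 + 3*sqrt(2)*exp(sqrt(2)*y)/2


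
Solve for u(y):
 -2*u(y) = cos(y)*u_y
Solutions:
 u(y) = C1*(sin(y) - 1)/(sin(y) + 1)


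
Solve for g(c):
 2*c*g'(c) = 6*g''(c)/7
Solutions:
 g(c) = C1 + C2*erfi(sqrt(42)*c/6)


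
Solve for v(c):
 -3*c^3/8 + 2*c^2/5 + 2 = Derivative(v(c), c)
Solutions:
 v(c) = C1 - 3*c^4/32 + 2*c^3/15 + 2*c


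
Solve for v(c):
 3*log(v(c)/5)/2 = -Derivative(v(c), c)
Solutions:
 -2*Integral(1/(-log(_y) + log(5)), (_y, v(c)))/3 = C1 - c


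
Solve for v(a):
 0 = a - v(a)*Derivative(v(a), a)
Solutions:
 v(a) = -sqrt(C1 + a^2)
 v(a) = sqrt(C1 + a^2)


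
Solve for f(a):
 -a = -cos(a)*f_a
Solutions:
 f(a) = C1 + Integral(a/cos(a), a)


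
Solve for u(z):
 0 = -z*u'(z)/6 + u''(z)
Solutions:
 u(z) = C1 + C2*erfi(sqrt(3)*z/6)


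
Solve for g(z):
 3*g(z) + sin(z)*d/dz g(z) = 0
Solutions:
 g(z) = C1*(cos(z) + 1)^(3/2)/(cos(z) - 1)^(3/2)


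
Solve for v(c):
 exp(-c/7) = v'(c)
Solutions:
 v(c) = C1 - 7*exp(-c/7)


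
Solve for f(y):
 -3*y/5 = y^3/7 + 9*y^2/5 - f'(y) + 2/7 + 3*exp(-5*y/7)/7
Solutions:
 f(y) = C1 + y^4/28 + 3*y^3/5 + 3*y^2/10 + 2*y/7 - 3*exp(-5*y/7)/5


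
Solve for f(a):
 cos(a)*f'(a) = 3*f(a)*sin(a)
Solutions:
 f(a) = C1/cos(a)^3


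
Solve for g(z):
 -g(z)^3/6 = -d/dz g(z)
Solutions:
 g(z) = -sqrt(3)*sqrt(-1/(C1 + z))
 g(z) = sqrt(3)*sqrt(-1/(C1 + z))


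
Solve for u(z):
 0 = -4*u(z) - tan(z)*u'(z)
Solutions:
 u(z) = C1/sin(z)^4


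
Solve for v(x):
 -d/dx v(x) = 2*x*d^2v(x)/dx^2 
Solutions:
 v(x) = C1 + C2*sqrt(x)


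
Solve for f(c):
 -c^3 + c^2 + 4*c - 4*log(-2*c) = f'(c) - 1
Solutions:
 f(c) = C1 - c^4/4 + c^3/3 + 2*c^2 - 4*c*log(-c) + c*(5 - 4*log(2))


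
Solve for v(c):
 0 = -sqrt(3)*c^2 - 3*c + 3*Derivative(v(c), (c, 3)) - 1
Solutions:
 v(c) = C1 + C2*c + C3*c^2 + sqrt(3)*c^5/180 + c^4/24 + c^3/18


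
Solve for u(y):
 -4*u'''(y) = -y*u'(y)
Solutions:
 u(y) = C1 + Integral(C2*airyai(2^(1/3)*y/2) + C3*airybi(2^(1/3)*y/2), y)


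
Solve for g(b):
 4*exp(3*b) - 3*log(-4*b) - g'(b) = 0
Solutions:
 g(b) = C1 - 3*b*log(-b) + 3*b*(1 - 2*log(2)) + 4*exp(3*b)/3


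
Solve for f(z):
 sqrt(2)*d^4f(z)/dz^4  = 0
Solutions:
 f(z) = C1 + C2*z + C3*z^2 + C4*z^3


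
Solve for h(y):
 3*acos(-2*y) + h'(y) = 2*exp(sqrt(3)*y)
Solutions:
 h(y) = C1 - 3*y*acos(-2*y) - 3*sqrt(1 - 4*y^2)/2 + 2*sqrt(3)*exp(sqrt(3)*y)/3


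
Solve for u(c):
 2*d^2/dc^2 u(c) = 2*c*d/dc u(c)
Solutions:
 u(c) = C1 + C2*erfi(sqrt(2)*c/2)


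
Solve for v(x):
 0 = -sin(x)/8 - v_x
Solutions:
 v(x) = C1 + cos(x)/8


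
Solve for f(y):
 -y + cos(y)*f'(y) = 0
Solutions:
 f(y) = C1 + Integral(y/cos(y), y)


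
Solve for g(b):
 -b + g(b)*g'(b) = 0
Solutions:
 g(b) = -sqrt(C1 + b^2)
 g(b) = sqrt(C1 + b^2)


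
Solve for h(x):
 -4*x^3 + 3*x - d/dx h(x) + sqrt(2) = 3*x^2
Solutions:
 h(x) = C1 - x^4 - x^3 + 3*x^2/2 + sqrt(2)*x


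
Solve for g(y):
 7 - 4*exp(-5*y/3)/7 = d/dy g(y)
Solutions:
 g(y) = C1 + 7*y + 12*exp(-5*y/3)/35


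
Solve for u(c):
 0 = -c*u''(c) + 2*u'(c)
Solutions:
 u(c) = C1 + C2*c^3


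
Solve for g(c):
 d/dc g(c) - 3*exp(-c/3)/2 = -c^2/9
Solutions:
 g(c) = C1 - c^3/27 - 9*exp(-c/3)/2


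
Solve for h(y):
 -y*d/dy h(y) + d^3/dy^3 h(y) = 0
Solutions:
 h(y) = C1 + Integral(C2*airyai(y) + C3*airybi(y), y)


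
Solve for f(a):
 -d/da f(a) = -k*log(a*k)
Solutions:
 f(a) = C1 + a*k*log(a*k) - a*k


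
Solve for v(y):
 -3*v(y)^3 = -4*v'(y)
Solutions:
 v(y) = -sqrt(2)*sqrt(-1/(C1 + 3*y))
 v(y) = sqrt(2)*sqrt(-1/(C1 + 3*y))


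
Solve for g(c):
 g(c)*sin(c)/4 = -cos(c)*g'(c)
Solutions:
 g(c) = C1*cos(c)^(1/4)


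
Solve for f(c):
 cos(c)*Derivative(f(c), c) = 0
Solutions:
 f(c) = C1


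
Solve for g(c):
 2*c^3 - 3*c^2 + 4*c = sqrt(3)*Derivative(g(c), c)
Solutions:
 g(c) = C1 + sqrt(3)*c^4/6 - sqrt(3)*c^3/3 + 2*sqrt(3)*c^2/3


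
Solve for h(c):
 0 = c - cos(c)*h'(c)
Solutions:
 h(c) = C1 + Integral(c/cos(c), c)


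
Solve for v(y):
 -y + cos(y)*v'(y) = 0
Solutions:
 v(y) = C1 + Integral(y/cos(y), y)


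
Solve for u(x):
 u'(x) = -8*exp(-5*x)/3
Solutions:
 u(x) = C1 + 8*exp(-5*x)/15


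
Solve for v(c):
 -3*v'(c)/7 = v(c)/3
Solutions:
 v(c) = C1*exp(-7*c/9)


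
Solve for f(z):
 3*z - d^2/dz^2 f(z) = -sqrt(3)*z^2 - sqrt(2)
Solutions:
 f(z) = C1 + C2*z + sqrt(3)*z^4/12 + z^3/2 + sqrt(2)*z^2/2


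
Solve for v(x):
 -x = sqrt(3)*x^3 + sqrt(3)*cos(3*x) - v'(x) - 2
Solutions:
 v(x) = C1 + sqrt(3)*x^4/4 + x^2/2 - 2*x + sqrt(3)*sin(3*x)/3


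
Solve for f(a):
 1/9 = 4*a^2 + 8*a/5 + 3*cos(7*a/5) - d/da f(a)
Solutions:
 f(a) = C1 + 4*a^3/3 + 4*a^2/5 - a/9 + 15*sin(7*a/5)/7


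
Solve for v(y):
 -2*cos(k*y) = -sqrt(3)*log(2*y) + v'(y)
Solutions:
 v(y) = C1 + sqrt(3)*y*(log(y) - 1) + sqrt(3)*y*log(2) - 2*Piecewise((sin(k*y)/k, Ne(k, 0)), (y, True))


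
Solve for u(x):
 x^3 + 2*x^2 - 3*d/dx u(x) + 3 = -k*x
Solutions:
 u(x) = C1 + k*x^2/6 + x^4/12 + 2*x^3/9 + x


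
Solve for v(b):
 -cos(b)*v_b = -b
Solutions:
 v(b) = C1 + Integral(b/cos(b), b)


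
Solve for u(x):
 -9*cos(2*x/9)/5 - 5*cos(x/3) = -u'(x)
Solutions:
 u(x) = C1 + 81*sin(2*x/9)/10 + 15*sin(x/3)


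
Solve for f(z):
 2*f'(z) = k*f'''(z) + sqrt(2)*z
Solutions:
 f(z) = C1 + C2*exp(-sqrt(2)*z*sqrt(1/k)) + C3*exp(sqrt(2)*z*sqrt(1/k)) + sqrt(2)*z^2/4


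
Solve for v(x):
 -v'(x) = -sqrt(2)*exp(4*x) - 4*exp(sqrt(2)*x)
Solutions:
 v(x) = C1 + sqrt(2)*exp(4*x)/4 + 2*sqrt(2)*exp(sqrt(2)*x)


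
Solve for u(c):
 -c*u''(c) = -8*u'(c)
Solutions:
 u(c) = C1 + C2*c^9


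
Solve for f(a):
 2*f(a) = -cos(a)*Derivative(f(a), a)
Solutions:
 f(a) = C1*(sin(a) - 1)/(sin(a) + 1)


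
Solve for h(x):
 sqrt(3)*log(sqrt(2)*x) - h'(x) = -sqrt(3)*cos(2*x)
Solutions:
 h(x) = C1 + sqrt(3)*x*(log(x) - 1) + sqrt(3)*x*log(2)/2 + sqrt(3)*sin(2*x)/2


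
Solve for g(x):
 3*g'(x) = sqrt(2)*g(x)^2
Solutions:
 g(x) = -3/(C1 + sqrt(2)*x)


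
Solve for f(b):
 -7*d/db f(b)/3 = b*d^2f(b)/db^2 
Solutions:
 f(b) = C1 + C2/b^(4/3)


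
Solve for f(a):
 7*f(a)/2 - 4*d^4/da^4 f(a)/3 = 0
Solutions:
 f(a) = C1*exp(-42^(1/4)*a/2) + C2*exp(42^(1/4)*a/2) + C3*sin(42^(1/4)*a/2) + C4*cos(42^(1/4)*a/2)


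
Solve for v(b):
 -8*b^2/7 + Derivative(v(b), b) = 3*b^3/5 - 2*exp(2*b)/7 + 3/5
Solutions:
 v(b) = C1 + 3*b^4/20 + 8*b^3/21 + 3*b/5 - exp(2*b)/7


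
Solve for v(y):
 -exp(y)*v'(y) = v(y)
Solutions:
 v(y) = C1*exp(exp(-y))


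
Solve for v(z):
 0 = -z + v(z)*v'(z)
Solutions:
 v(z) = -sqrt(C1 + z^2)
 v(z) = sqrt(C1 + z^2)


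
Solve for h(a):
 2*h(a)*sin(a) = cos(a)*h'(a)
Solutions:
 h(a) = C1/cos(a)^2


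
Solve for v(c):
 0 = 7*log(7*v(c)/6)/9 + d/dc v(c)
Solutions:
 -9*Integral(1/(-log(_y) - log(7) + log(6)), (_y, v(c)))/7 = C1 - c


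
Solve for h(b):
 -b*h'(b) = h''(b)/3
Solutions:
 h(b) = C1 + C2*erf(sqrt(6)*b/2)


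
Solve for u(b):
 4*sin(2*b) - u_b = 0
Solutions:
 u(b) = C1 - 2*cos(2*b)


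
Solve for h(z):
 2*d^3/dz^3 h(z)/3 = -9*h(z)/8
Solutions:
 h(z) = C3*exp(-3*2^(2/3)*z/4) + (C1*sin(3*2^(2/3)*sqrt(3)*z/8) + C2*cos(3*2^(2/3)*sqrt(3)*z/8))*exp(3*2^(2/3)*z/8)


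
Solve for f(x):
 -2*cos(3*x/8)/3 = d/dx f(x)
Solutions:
 f(x) = C1 - 16*sin(3*x/8)/9


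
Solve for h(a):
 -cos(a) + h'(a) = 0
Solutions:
 h(a) = C1 + sin(a)


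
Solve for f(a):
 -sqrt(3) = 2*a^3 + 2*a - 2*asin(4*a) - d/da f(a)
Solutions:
 f(a) = C1 + a^4/2 + a^2 - 2*a*asin(4*a) + sqrt(3)*a - sqrt(1 - 16*a^2)/2


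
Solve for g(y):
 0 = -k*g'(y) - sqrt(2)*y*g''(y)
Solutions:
 g(y) = C1 + y^(-sqrt(2)*re(k)/2 + 1)*(C2*sin(sqrt(2)*log(y)*Abs(im(k))/2) + C3*cos(sqrt(2)*log(y)*im(k)/2))


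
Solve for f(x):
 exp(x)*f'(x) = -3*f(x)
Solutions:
 f(x) = C1*exp(3*exp(-x))


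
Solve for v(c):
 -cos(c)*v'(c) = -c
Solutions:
 v(c) = C1 + Integral(c/cos(c), c)


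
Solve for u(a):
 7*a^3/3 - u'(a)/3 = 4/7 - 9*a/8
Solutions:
 u(a) = C1 + 7*a^4/4 + 27*a^2/16 - 12*a/7


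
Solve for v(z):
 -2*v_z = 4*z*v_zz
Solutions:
 v(z) = C1 + C2*sqrt(z)


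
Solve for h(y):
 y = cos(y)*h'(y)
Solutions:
 h(y) = C1 + Integral(y/cos(y), y)


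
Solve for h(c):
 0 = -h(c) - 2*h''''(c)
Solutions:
 h(c) = (C1*sin(2^(1/4)*c/2) + C2*cos(2^(1/4)*c/2))*exp(-2^(1/4)*c/2) + (C3*sin(2^(1/4)*c/2) + C4*cos(2^(1/4)*c/2))*exp(2^(1/4)*c/2)


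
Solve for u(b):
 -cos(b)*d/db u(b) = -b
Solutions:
 u(b) = C1 + Integral(b/cos(b), b)


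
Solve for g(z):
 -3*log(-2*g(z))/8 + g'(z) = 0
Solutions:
 -8*Integral(1/(log(-_y) + log(2)), (_y, g(z)))/3 = C1 - z


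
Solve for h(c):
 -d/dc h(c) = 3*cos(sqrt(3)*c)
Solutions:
 h(c) = C1 - sqrt(3)*sin(sqrt(3)*c)


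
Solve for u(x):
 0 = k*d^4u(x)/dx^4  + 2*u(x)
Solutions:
 u(x) = C1*exp(-2^(1/4)*x*(-1/k)^(1/4)) + C2*exp(2^(1/4)*x*(-1/k)^(1/4)) + C3*exp(-2^(1/4)*I*x*(-1/k)^(1/4)) + C4*exp(2^(1/4)*I*x*(-1/k)^(1/4))


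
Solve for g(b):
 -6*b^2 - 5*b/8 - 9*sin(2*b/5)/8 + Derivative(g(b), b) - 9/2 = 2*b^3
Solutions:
 g(b) = C1 + b^4/2 + 2*b^3 + 5*b^2/16 + 9*b/2 - 45*cos(2*b/5)/16


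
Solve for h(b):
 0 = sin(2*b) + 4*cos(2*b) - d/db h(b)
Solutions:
 h(b) = C1 + 2*sin(2*b) - cos(2*b)/2


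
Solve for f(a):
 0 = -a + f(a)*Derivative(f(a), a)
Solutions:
 f(a) = -sqrt(C1 + a^2)
 f(a) = sqrt(C1 + a^2)


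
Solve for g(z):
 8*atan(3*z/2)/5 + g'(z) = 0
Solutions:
 g(z) = C1 - 8*z*atan(3*z/2)/5 + 8*log(9*z^2 + 4)/15


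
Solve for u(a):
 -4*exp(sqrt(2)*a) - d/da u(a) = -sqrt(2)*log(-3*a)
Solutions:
 u(a) = C1 + sqrt(2)*a*log(-a) + sqrt(2)*a*(-1 + log(3)) - 2*sqrt(2)*exp(sqrt(2)*a)


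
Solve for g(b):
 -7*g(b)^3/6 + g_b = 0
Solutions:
 g(b) = -sqrt(3)*sqrt(-1/(C1 + 7*b))
 g(b) = sqrt(3)*sqrt(-1/(C1 + 7*b))


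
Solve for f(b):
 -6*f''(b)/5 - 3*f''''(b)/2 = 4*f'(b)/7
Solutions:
 f(b) = C1 + C2*exp(b*(-14*3150^(1/3)/(75 + sqrt(8565))^(1/3) + 2940^(1/3)*(75 + sqrt(8565))^(1/3))/210)*sin(3^(1/6)*b*(42*350^(1/3)/(75 + sqrt(8565))^(1/3) + 3^(2/3)*980^(1/3)*(75 + sqrt(8565))^(1/3))/210) + C3*exp(b*(-14*3150^(1/3)/(75 + sqrt(8565))^(1/3) + 2940^(1/3)*(75 + sqrt(8565))^(1/3))/210)*cos(3^(1/6)*b*(42*350^(1/3)/(75 + sqrt(8565))^(1/3) + 3^(2/3)*980^(1/3)*(75 + sqrt(8565))^(1/3))/210) + C4*exp(-b*(-14*3150^(1/3)/(75 + sqrt(8565))^(1/3) + 2940^(1/3)*(75 + sqrt(8565))^(1/3))/105)


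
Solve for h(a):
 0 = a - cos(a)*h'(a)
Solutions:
 h(a) = C1 + Integral(a/cos(a), a)


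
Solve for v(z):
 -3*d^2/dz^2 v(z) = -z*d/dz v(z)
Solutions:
 v(z) = C1 + C2*erfi(sqrt(6)*z/6)


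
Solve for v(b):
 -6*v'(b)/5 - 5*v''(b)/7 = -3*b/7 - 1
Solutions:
 v(b) = C1 + C2*exp(-42*b/25) + 5*b^2/28 + 365*b/588


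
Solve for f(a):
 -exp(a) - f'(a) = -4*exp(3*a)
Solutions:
 f(a) = C1 + 4*exp(3*a)/3 - exp(a)


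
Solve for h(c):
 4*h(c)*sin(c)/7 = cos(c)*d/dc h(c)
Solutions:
 h(c) = C1/cos(c)^(4/7)


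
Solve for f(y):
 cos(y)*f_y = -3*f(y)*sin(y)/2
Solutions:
 f(y) = C1*cos(y)^(3/2)


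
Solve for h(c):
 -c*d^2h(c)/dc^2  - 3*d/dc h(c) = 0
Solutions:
 h(c) = C1 + C2/c^2


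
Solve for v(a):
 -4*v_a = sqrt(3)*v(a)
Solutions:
 v(a) = C1*exp(-sqrt(3)*a/4)


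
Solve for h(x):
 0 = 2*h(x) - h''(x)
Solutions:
 h(x) = C1*exp(-sqrt(2)*x) + C2*exp(sqrt(2)*x)


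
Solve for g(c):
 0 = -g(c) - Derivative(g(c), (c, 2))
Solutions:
 g(c) = C1*sin(c) + C2*cos(c)


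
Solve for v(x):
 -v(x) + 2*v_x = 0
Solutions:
 v(x) = C1*exp(x/2)


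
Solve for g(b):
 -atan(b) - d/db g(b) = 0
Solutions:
 g(b) = C1 - b*atan(b) + log(b^2 + 1)/2


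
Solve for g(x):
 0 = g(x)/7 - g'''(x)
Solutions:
 g(x) = C3*exp(7^(2/3)*x/7) + (C1*sin(sqrt(3)*7^(2/3)*x/14) + C2*cos(sqrt(3)*7^(2/3)*x/14))*exp(-7^(2/3)*x/14)


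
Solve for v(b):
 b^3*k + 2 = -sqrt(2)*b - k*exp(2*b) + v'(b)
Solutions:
 v(b) = C1 + b^4*k/4 + sqrt(2)*b^2/2 + 2*b + k*exp(2*b)/2


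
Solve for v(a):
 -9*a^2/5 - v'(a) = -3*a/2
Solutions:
 v(a) = C1 - 3*a^3/5 + 3*a^2/4


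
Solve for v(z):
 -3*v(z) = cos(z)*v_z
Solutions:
 v(z) = C1*(sin(z) - 1)^(3/2)/(sin(z) + 1)^(3/2)


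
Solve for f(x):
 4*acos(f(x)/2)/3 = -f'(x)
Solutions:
 Integral(1/acos(_y/2), (_y, f(x))) = C1 - 4*x/3


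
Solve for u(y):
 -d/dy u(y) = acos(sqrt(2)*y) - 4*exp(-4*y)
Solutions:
 u(y) = C1 - y*acos(sqrt(2)*y) + sqrt(2)*sqrt(1 - 2*y^2)/2 - exp(-4*y)


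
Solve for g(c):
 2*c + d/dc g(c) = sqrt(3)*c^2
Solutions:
 g(c) = C1 + sqrt(3)*c^3/3 - c^2


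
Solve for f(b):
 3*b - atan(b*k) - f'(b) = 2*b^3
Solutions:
 f(b) = C1 - b^4/2 + 3*b^2/2 - Piecewise((b*atan(b*k) - log(b^2*k^2 + 1)/(2*k), Ne(k, 0)), (0, True))


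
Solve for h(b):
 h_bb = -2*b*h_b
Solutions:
 h(b) = C1 + C2*erf(b)


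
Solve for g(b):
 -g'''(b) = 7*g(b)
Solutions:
 g(b) = C3*exp(-7^(1/3)*b) + (C1*sin(sqrt(3)*7^(1/3)*b/2) + C2*cos(sqrt(3)*7^(1/3)*b/2))*exp(7^(1/3)*b/2)


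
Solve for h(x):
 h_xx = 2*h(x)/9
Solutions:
 h(x) = C1*exp(-sqrt(2)*x/3) + C2*exp(sqrt(2)*x/3)


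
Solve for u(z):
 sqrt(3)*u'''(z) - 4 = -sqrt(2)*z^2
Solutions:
 u(z) = C1 + C2*z + C3*z^2 - sqrt(6)*z^5/180 + 2*sqrt(3)*z^3/9


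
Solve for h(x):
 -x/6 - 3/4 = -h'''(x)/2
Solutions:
 h(x) = C1 + C2*x + C3*x^2 + x^4/72 + x^3/4


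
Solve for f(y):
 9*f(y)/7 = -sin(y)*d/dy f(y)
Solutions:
 f(y) = C1*(cos(y) + 1)^(9/14)/(cos(y) - 1)^(9/14)


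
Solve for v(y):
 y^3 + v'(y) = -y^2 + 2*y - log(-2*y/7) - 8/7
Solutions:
 v(y) = C1 - y^4/4 - y^3/3 + y^2 - y*log(-y) + y*(-log(2) - 1/7 + log(7))


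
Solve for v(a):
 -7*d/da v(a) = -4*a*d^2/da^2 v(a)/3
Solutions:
 v(a) = C1 + C2*a^(25/4)


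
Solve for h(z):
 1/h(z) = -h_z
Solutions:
 h(z) = -sqrt(C1 - 2*z)
 h(z) = sqrt(C1 - 2*z)


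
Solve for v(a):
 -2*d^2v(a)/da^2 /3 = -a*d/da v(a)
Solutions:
 v(a) = C1 + C2*erfi(sqrt(3)*a/2)


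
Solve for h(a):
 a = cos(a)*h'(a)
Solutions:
 h(a) = C1 + Integral(a/cos(a), a)


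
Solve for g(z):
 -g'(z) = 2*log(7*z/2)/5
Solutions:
 g(z) = C1 - 2*z*log(z)/5 - 2*z*log(7)/5 + 2*z*log(2)/5 + 2*z/5


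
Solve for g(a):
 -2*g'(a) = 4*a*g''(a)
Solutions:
 g(a) = C1 + C2*sqrt(a)


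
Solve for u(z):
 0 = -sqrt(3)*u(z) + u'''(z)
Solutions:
 u(z) = C3*exp(3^(1/6)*z) + (C1*sin(3^(2/3)*z/2) + C2*cos(3^(2/3)*z/2))*exp(-3^(1/6)*z/2)


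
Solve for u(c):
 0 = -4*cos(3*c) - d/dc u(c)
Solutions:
 u(c) = C1 - 4*sin(3*c)/3


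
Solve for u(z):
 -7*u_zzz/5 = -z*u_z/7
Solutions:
 u(z) = C1 + Integral(C2*airyai(35^(1/3)*z/7) + C3*airybi(35^(1/3)*z/7), z)


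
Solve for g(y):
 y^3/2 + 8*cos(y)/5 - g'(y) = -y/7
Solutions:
 g(y) = C1 + y^4/8 + y^2/14 + 8*sin(y)/5


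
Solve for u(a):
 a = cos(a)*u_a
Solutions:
 u(a) = C1 + Integral(a/cos(a), a)


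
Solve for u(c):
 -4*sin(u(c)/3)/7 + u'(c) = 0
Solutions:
 -4*c/7 + 3*log(cos(u(c)/3) - 1)/2 - 3*log(cos(u(c)/3) + 1)/2 = C1


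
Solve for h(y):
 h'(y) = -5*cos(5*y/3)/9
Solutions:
 h(y) = C1 - sin(5*y/3)/3


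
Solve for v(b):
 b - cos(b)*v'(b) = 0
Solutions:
 v(b) = C1 + Integral(b/cos(b), b)


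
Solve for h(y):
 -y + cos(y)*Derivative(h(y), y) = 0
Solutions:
 h(y) = C1 + Integral(y/cos(y), y)


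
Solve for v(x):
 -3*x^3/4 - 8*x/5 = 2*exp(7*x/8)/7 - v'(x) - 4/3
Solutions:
 v(x) = C1 + 3*x^4/16 + 4*x^2/5 - 4*x/3 + 16*exp(7*x/8)/49


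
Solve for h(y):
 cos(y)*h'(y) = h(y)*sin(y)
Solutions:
 h(y) = C1/cos(y)


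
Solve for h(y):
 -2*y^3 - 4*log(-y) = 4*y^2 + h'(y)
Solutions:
 h(y) = C1 - y^4/2 - 4*y^3/3 - 4*y*log(-y) + 4*y


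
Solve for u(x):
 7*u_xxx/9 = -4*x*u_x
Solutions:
 u(x) = C1 + Integral(C2*airyai(-42^(2/3)*x/7) + C3*airybi(-42^(2/3)*x/7), x)


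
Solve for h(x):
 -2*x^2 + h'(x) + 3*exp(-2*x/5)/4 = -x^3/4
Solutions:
 h(x) = C1 - x^4/16 + 2*x^3/3 + 15*exp(-2*x/5)/8


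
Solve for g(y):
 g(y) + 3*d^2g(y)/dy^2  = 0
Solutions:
 g(y) = C1*sin(sqrt(3)*y/3) + C2*cos(sqrt(3)*y/3)


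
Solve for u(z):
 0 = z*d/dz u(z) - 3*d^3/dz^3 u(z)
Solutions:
 u(z) = C1 + Integral(C2*airyai(3^(2/3)*z/3) + C3*airybi(3^(2/3)*z/3), z)


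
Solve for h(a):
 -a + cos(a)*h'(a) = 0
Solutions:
 h(a) = C1 + Integral(a/cos(a), a)


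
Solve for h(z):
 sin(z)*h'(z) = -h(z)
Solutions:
 h(z) = C1*sqrt(cos(z) + 1)/sqrt(cos(z) - 1)


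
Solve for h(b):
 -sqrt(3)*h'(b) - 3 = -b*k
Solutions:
 h(b) = C1 + sqrt(3)*b^2*k/6 - sqrt(3)*b


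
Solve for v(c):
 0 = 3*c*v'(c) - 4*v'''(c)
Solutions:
 v(c) = C1 + Integral(C2*airyai(6^(1/3)*c/2) + C3*airybi(6^(1/3)*c/2), c)


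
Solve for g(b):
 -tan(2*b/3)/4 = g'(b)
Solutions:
 g(b) = C1 + 3*log(cos(2*b/3))/8


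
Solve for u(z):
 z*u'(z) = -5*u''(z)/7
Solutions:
 u(z) = C1 + C2*erf(sqrt(70)*z/10)


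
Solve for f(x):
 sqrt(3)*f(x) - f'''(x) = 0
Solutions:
 f(x) = C3*exp(3^(1/6)*x) + (C1*sin(3^(2/3)*x/2) + C2*cos(3^(2/3)*x/2))*exp(-3^(1/6)*x/2)


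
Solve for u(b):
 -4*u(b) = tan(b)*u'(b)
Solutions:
 u(b) = C1/sin(b)^4


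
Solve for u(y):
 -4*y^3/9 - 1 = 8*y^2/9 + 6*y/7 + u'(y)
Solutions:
 u(y) = C1 - y^4/9 - 8*y^3/27 - 3*y^2/7 - y


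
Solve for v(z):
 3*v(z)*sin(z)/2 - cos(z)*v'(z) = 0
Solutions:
 v(z) = C1/cos(z)^(3/2)


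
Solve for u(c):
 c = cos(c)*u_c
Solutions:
 u(c) = C1 + Integral(c/cos(c), c)


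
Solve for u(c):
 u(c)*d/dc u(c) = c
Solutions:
 u(c) = -sqrt(C1 + c^2)
 u(c) = sqrt(C1 + c^2)


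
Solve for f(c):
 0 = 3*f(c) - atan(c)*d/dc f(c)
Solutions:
 f(c) = C1*exp(3*Integral(1/atan(c), c))


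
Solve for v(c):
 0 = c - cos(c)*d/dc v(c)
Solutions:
 v(c) = C1 + Integral(c/cos(c), c)


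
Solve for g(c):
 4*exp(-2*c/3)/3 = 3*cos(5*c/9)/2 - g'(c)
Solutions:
 g(c) = C1 + 27*sin(5*c/9)/10 + 2*exp(-2*c/3)


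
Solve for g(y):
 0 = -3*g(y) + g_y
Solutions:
 g(y) = C1*exp(3*y)


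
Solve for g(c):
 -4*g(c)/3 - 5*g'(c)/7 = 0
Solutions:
 g(c) = C1*exp(-28*c/15)


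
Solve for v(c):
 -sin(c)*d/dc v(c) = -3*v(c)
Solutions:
 v(c) = C1*(cos(c) - 1)^(3/2)/(cos(c) + 1)^(3/2)


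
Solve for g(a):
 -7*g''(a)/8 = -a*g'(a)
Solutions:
 g(a) = C1 + C2*erfi(2*sqrt(7)*a/7)


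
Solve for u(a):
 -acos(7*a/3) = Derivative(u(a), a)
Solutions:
 u(a) = C1 - a*acos(7*a/3) + sqrt(9 - 49*a^2)/7


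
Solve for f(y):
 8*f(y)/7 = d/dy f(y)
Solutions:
 f(y) = C1*exp(8*y/7)


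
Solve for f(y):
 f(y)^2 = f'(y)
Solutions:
 f(y) = -1/(C1 + y)


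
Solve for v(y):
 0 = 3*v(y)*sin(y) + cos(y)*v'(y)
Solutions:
 v(y) = C1*cos(y)^3


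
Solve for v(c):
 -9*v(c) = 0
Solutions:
 v(c) = 0


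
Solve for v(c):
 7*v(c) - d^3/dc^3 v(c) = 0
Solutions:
 v(c) = C3*exp(7^(1/3)*c) + (C1*sin(sqrt(3)*7^(1/3)*c/2) + C2*cos(sqrt(3)*7^(1/3)*c/2))*exp(-7^(1/3)*c/2)


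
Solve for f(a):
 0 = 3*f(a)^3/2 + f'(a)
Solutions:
 f(a) = -sqrt(-1/(C1 - 3*a))
 f(a) = sqrt(-1/(C1 - 3*a))


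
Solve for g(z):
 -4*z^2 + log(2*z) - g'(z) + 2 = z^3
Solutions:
 g(z) = C1 - z^4/4 - 4*z^3/3 + z*log(z) + z*log(2) + z


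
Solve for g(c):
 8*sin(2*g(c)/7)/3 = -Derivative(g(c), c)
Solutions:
 8*c/3 + 7*log(cos(2*g(c)/7) - 1)/4 - 7*log(cos(2*g(c)/7) + 1)/4 = C1


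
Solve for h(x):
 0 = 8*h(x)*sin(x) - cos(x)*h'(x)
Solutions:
 h(x) = C1/cos(x)^8


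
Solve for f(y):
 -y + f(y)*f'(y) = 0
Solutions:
 f(y) = -sqrt(C1 + y^2)
 f(y) = sqrt(C1 + y^2)


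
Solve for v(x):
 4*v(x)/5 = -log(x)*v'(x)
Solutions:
 v(x) = C1*exp(-4*li(x)/5)


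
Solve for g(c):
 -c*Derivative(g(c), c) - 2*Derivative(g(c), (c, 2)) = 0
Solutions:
 g(c) = C1 + C2*erf(c/2)


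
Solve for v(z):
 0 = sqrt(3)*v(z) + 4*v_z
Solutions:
 v(z) = C1*exp(-sqrt(3)*z/4)


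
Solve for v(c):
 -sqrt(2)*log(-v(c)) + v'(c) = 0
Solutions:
 -li(-v(c)) = C1 + sqrt(2)*c


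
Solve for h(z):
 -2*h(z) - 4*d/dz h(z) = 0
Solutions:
 h(z) = C1*exp(-z/2)


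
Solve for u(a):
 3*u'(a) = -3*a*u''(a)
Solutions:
 u(a) = C1 + C2*log(a)


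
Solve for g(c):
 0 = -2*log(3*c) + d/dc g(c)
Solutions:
 g(c) = C1 + 2*c*log(c) - 2*c + c*log(9)


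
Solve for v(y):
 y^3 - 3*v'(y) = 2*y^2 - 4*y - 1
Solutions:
 v(y) = C1 + y^4/12 - 2*y^3/9 + 2*y^2/3 + y/3


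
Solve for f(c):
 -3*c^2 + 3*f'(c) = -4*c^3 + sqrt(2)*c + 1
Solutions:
 f(c) = C1 - c^4/3 + c^3/3 + sqrt(2)*c^2/6 + c/3


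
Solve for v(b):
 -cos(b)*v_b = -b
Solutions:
 v(b) = C1 + Integral(b/cos(b), b)


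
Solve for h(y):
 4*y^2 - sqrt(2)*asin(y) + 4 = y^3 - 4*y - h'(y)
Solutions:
 h(y) = C1 + y^4/4 - 4*y^3/3 - 2*y^2 - 4*y + sqrt(2)*(y*asin(y) + sqrt(1 - y^2))


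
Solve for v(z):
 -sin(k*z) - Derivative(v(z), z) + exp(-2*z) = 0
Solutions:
 v(z) = C1 - exp(-2*z)/2 + cos(k*z)/k


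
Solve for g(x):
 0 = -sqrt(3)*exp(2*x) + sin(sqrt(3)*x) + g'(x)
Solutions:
 g(x) = C1 + sqrt(3)*exp(2*x)/2 + sqrt(3)*cos(sqrt(3)*x)/3


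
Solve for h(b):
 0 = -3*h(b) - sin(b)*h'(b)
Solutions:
 h(b) = C1*(cos(b) + 1)^(3/2)/(cos(b) - 1)^(3/2)


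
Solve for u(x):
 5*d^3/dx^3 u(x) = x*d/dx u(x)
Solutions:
 u(x) = C1 + Integral(C2*airyai(5^(2/3)*x/5) + C3*airybi(5^(2/3)*x/5), x)


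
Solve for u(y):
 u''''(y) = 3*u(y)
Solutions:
 u(y) = C1*exp(-3^(1/4)*y) + C2*exp(3^(1/4)*y) + C3*sin(3^(1/4)*y) + C4*cos(3^(1/4)*y)


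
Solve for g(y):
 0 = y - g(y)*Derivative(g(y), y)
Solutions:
 g(y) = -sqrt(C1 + y^2)
 g(y) = sqrt(C1 + y^2)


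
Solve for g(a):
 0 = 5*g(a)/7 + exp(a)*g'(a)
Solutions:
 g(a) = C1*exp(5*exp(-a)/7)


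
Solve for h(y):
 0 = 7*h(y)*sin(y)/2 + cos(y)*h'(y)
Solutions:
 h(y) = C1*cos(y)^(7/2)


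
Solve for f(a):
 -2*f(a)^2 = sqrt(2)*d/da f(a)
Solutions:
 f(a) = 1/(C1 + sqrt(2)*a)


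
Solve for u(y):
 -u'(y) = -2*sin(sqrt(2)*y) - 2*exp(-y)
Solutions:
 u(y) = C1 - sqrt(2)*cos(sqrt(2)*y) - 2*exp(-y)


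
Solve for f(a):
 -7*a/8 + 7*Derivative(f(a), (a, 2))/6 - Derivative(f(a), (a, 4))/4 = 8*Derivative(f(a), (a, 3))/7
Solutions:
 f(a) = C1 + C2*a + C3*exp(a*(-48 + sqrt(4362))/21) + C4*exp(-a*(48 + sqrt(4362))/21) + a^3/8 + 18*a^2/49


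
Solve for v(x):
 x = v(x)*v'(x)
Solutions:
 v(x) = -sqrt(C1 + x^2)
 v(x) = sqrt(C1 + x^2)


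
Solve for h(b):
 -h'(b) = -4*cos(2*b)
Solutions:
 h(b) = C1 + 2*sin(2*b)


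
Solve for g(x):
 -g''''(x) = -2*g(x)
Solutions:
 g(x) = C1*exp(-2^(1/4)*x) + C2*exp(2^(1/4)*x) + C3*sin(2^(1/4)*x) + C4*cos(2^(1/4)*x)


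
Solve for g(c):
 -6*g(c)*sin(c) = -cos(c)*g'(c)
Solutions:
 g(c) = C1/cos(c)^6


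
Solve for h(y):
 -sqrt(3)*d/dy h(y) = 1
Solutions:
 h(y) = C1 - sqrt(3)*y/3


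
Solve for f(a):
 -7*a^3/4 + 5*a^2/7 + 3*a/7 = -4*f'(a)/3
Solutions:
 f(a) = C1 + 21*a^4/64 - 5*a^3/28 - 9*a^2/56


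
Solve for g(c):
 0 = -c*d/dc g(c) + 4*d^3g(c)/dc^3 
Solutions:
 g(c) = C1 + Integral(C2*airyai(2^(1/3)*c/2) + C3*airybi(2^(1/3)*c/2), c)


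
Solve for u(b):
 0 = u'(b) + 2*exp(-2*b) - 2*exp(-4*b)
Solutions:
 u(b) = C1 + exp(-2*b) - exp(-4*b)/2


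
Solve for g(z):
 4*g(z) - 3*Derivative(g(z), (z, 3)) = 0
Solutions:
 g(z) = C3*exp(6^(2/3)*z/3) + (C1*sin(2^(2/3)*3^(1/6)*z/2) + C2*cos(2^(2/3)*3^(1/6)*z/2))*exp(-6^(2/3)*z/6)


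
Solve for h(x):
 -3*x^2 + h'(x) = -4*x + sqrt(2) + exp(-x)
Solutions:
 h(x) = C1 + x^3 - 2*x^2 + sqrt(2)*x - exp(-x)


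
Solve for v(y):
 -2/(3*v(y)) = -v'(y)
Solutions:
 v(y) = -sqrt(C1 + 12*y)/3
 v(y) = sqrt(C1 + 12*y)/3


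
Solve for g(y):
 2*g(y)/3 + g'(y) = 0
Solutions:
 g(y) = C1*exp(-2*y/3)


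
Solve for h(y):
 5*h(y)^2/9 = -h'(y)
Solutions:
 h(y) = 9/(C1 + 5*y)


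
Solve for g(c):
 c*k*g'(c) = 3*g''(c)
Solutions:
 g(c) = Piecewise((-sqrt(6)*sqrt(pi)*C1*erf(sqrt(6)*c*sqrt(-k)/6)/(2*sqrt(-k)) - C2, (k > 0) | (k < 0)), (-C1*c - C2, True))


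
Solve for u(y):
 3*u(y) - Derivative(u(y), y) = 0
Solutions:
 u(y) = C1*exp(3*y)


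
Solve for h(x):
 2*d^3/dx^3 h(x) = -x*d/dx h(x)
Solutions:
 h(x) = C1 + Integral(C2*airyai(-2^(2/3)*x/2) + C3*airybi(-2^(2/3)*x/2), x)


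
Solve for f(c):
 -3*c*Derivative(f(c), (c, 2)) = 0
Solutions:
 f(c) = C1 + C2*c


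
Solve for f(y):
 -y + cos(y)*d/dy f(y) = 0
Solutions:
 f(y) = C1 + Integral(y/cos(y), y)


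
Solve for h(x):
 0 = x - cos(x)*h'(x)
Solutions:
 h(x) = C1 + Integral(x/cos(x), x)


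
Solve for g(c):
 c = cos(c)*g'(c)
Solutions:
 g(c) = C1 + Integral(c/cos(c), c)


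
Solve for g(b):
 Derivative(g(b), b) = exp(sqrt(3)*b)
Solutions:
 g(b) = C1 + sqrt(3)*exp(sqrt(3)*b)/3


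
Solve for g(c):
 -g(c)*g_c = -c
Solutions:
 g(c) = -sqrt(C1 + c^2)
 g(c) = sqrt(C1 + c^2)


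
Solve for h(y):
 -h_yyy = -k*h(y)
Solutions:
 h(y) = C1*exp(k^(1/3)*y) + C2*exp(k^(1/3)*y*(-1 + sqrt(3)*I)/2) + C3*exp(-k^(1/3)*y*(1 + sqrt(3)*I)/2)


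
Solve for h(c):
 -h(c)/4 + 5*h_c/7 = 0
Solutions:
 h(c) = C1*exp(7*c/20)


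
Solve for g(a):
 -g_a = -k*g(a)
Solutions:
 g(a) = C1*exp(a*k)


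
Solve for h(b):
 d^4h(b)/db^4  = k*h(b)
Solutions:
 h(b) = C1*exp(-b*k^(1/4)) + C2*exp(b*k^(1/4)) + C3*exp(-I*b*k^(1/4)) + C4*exp(I*b*k^(1/4))


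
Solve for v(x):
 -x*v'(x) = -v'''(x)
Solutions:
 v(x) = C1 + Integral(C2*airyai(x) + C3*airybi(x), x)


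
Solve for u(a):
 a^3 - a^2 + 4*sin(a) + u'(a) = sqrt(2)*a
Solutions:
 u(a) = C1 - a^4/4 + a^3/3 + sqrt(2)*a^2/2 + 4*cos(a)


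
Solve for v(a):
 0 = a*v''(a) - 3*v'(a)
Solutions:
 v(a) = C1 + C2*a^4


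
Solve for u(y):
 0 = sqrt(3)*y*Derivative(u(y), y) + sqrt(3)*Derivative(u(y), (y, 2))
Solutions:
 u(y) = C1 + C2*erf(sqrt(2)*y/2)


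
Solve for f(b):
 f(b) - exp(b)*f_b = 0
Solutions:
 f(b) = C1*exp(-exp(-b))


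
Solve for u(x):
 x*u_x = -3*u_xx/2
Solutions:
 u(x) = C1 + C2*erf(sqrt(3)*x/3)


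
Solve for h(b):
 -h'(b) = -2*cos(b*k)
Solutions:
 h(b) = C1 + 2*sin(b*k)/k


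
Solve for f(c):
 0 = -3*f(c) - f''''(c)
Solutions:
 f(c) = (C1*sin(sqrt(2)*3^(1/4)*c/2) + C2*cos(sqrt(2)*3^(1/4)*c/2))*exp(-sqrt(2)*3^(1/4)*c/2) + (C3*sin(sqrt(2)*3^(1/4)*c/2) + C4*cos(sqrt(2)*3^(1/4)*c/2))*exp(sqrt(2)*3^(1/4)*c/2)


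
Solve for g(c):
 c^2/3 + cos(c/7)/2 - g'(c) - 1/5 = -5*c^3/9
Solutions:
 g(c) = C1 + 5*c^4/36 + c^3/9 - c/5 + 7*sin(c/7)/2


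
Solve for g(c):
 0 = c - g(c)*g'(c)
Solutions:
 g(c) = -sqrt(C1 + c^2)
 g(c) = sqrt(C1 + c^2)


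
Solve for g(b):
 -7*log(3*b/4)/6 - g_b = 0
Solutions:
 g(b) = C1 - 7*b*log(b)/6 - 7*b*log(3)/6 + 7*b/6 + 7*b*log(2)/3


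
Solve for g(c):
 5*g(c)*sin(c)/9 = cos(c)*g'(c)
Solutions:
 g(c) = C1/cos(c)^(5/9)


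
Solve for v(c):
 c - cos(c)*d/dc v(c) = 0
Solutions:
 v(c) = C1 + Integral(c/cos(c), c)


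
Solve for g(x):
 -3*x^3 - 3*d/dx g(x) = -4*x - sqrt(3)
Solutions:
 g(x) = C1 - x^4/4 + 2*x^2/3 + sqrt(3)*x/3


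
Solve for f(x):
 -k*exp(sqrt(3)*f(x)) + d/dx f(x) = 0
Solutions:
 f(x) = sqrt(3)*(2*log(-1/(C1 + k*x)) - log(3))/6


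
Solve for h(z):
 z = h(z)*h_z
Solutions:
 h(z) = -sqrt(C1 + z^2)
 h(z) = sqrt(C1 + z^2)


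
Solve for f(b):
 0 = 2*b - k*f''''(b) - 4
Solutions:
 f(b) = C1 + C2*b + C3*b^2 + C4*b^3 + b^5/(60*k) - b^4/(6*k)


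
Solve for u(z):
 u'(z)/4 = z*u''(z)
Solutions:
 u(z) = C1 + C2*z^(5/4)


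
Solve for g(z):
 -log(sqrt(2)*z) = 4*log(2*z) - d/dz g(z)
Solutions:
 g(z) = C1 + 5*z*log(z) - 5*z + 9*z*log(2)/2


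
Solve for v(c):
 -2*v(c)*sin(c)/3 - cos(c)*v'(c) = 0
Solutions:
 v(c) = C1*cos(c)^(2/3)


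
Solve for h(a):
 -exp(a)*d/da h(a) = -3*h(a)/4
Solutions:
 h(a) = C1*exp(-3*exp(-a)/4)


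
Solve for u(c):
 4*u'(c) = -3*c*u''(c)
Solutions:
 u(c) = C1 + C2/c^(1/3)


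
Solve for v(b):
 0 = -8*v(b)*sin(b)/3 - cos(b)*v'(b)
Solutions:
 v(b) = C1*cos(b)^(8/3)


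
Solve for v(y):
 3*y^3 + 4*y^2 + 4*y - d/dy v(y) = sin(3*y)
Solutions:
 v(y) = C1 + 3*y^4/4 + 4*y^3/3 + 2*y^2 + cos(3*y)/3


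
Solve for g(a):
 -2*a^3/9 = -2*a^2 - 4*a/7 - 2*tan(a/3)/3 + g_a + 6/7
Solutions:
 g(a) = C1 - a^4/18 + 2*a^3/3 + 2*a^2/7 - 6*a/7 - 2*log(cos(a/3))


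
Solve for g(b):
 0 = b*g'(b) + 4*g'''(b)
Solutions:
 g(b) = C1 + Integral(C2*airyai(-2^(1/3)*b/2) + C3*airybi(-2^(1/3)*b/2), b)


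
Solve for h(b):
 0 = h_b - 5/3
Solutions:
 h(b) = C1 + 5*b/3


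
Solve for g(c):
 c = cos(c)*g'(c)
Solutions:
 g(c) = C1 + Integral(c/cos(c), c)


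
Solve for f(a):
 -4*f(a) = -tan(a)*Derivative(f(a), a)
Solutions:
 f(a) = C1*sin(a)^4


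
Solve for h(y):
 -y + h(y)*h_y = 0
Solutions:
 h(y) = -sqrt(C1 + y^2)
 h(y) = sqrt(C1 + y^2)


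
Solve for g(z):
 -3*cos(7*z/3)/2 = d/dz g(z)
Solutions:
 g(z) = C1 - 9*sin(7*z/3)/14


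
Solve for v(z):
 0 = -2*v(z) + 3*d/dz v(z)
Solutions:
 v(z) = C1*exp(2*z/3)


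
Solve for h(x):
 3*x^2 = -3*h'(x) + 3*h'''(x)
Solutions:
 h(x) = C1 + C2*exp(-x) + C3*exp(x) - x^3/3 - 2*x


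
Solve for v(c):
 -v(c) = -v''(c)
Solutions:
 v(c) = C1*exp(-c) + C2*exp(c)


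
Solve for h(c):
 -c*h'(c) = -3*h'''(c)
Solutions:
 h(c) = C1 + Integral(C2*airyai(3^(2/3)*c/3) + C3*airybi(3^(2/3)*c/3), c)


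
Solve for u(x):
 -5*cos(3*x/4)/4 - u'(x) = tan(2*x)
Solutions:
 u(x) = C1 + log(cos(2*x))/2 - 5*sin(3*x/4)/3


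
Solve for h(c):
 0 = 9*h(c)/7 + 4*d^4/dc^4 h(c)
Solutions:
 h(c) = (C1*sin(sqrt(3)*7^(3/4)*c/14) + C2*cos(sqrt(3)*7^(3/4)*c/14))*exp(-sqrt(3)*7^(3/4)*c/14) + (C3*sin(sqrt(3)*7^(3/4)*c/14) + C4*cos(sqrt(3)*7^(3/4)*c/14))*exp(sqrt(3)*7^(3/4)*c/14)


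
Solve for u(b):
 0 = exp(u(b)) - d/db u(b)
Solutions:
 u(b) = log(-1/(C1 + b))


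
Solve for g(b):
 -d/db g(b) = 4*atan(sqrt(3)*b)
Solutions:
 g(b) = C1 - 4*b*atan(sqrt(3)*b) + 2*sqrt(3)*log(3*b^2 + 1)/3


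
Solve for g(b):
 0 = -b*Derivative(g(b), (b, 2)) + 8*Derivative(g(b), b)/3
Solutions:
 g(b) = C1 + C2*b^(11/3)


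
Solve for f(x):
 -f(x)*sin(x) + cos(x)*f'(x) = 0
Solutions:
 f(x) = C1/cos(x)


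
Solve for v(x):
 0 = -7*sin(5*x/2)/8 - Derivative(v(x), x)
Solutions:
 v(x) = C1 + 7*cos(5*x/2)/20


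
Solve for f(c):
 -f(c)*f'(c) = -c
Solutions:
 f(c) = -sqrt(C1 + c^2)
 f(c) = sqrt(C1 + c^2)


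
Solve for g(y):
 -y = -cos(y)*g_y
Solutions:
 g(y) = C1 + Integral(y/cos(y), y)


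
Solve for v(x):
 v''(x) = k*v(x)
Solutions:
 v(x) = C1*exp(-sqrt(k)*x) + C2*exp(sqrt(k)*x)


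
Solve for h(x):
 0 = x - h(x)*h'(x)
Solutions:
 h(x) = -sqrt(C1 + x^2)
 h(x) = sqrt(C1 + x^2)


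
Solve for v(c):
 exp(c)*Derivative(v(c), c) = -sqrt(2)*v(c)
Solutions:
 v(c) = C1*exp(sqrt(2)*exp(-c))


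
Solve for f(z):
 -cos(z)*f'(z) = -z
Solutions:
 f(z) = C1 + Integral(z/cos(z), z)


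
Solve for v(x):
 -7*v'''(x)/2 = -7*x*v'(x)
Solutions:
 v(x) = C1 + Integral(C2*airyai(2^(1/3)*x) + C3*airybi(2^(1/3)*x), x)


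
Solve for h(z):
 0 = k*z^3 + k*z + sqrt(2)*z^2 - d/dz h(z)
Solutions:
 h(z) = C1 + k*z^4/4 + k*z^2/2 + sqrt(2)*z^3/3


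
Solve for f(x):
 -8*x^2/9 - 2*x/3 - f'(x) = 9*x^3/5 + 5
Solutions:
 f(x) = C1 - 9*x^4/20 - 8*x^3/27 - x^2/3 - 5*x


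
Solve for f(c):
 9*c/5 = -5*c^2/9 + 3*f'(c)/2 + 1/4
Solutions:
 f(c) = C1 + 10*c^3/81 + 3*c^2/5 - c/6


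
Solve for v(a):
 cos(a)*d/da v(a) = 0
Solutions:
 v(a) = C1


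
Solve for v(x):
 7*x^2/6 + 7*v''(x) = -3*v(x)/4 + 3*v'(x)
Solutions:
 v(x) = -14*x^2/9 - 112*x/9 + (C1*sin(sqrt(3)*x/7) + C2*cos(sqrt(3)*x/7))*exp(3*x/14) - 560/27


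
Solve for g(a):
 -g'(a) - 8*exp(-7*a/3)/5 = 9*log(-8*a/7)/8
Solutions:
 g(a) = C1 - 9*a*log(-a)/8 + 9*a*(-3*log(2) + 1 + log(7))/8 + 24*exp(-7*a/3)/35


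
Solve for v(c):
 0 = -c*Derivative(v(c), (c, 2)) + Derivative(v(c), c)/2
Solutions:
 v(c) = C1 + C2*c^(3/2)


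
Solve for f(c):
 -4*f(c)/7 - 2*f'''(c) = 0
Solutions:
 f(c) = C3*exp(-2^(1/3)*7^(2/3)*c/7) + (C1*sin(2^(1/3)*sqrt(3)*7^(2/3)*c/14) + C2*cos(2^(1/3)*sqrt(3)*7^(2/3)*c/14))*exp(2^(1/3)*7^(2/3)*c/14)
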